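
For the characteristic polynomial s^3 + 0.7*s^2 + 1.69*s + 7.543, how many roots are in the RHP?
s^3 + 0.7*s^2 + 1.69*s + 7.543 = (s + 1.9)(s^2 - 1.2*s + 3.97). Poles: -1.9, 0.6 + 1.9j, 0.6 - 1.9j. RHP poles (Re>0): 2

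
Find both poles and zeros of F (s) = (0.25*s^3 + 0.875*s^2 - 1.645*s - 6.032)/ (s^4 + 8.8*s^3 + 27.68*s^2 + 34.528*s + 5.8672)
Set denominator = 0: s^4 + 8.8*s^3 + 27.68*s^2 + 34.528*s + 5.8672 = (s + 3.8)(s + 0.2)(s^2 + 4.8*s + 7.72) = 0 → Poles: -0.2, -2.4 + 1.4j, -2.4 - 1.4j, -3.8
Set numerator = 0: 0.25*s^3 + 0.875*s^2 - 1.645*s - 6.032 = 0.25*(s + 3.2)(s - 2.6)(s + 2.9) = 0 → Zeros: -2.9, -3.2, 2.6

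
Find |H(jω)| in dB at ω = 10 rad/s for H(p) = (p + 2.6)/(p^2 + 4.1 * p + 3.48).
Substitute p = j*10: H(j10) = 0.0144627 - 0.097462j.
|H(j10)| = sqrt(Re² + Im²) = 0.09853.
20*log₁₀(0.09853) = -20.13 dB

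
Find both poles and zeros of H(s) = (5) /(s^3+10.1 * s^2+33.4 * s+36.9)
Set denominator = 0: s^3 + 10.1*s^2 + 33.4*s + 36.9 = (s + 4.5)(s^2 + 5.6*s + 8.2) = 0 → Poles: -2.8 + 0.6j, -2.8 - 0.6j, -4.5
Numerator is a nonzero constant (5) → Zeros: none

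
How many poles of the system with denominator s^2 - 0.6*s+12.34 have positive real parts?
Poles: 0.3 + 3.5j, 0.3 - 3.5j. RHP poles (Re>0): 2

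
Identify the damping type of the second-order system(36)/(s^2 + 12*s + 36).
Standard form: ωn²/(s²+2ζωn·s+ωn²) gives ωn=6, ζ=1.
Critically damped (ζ = 1)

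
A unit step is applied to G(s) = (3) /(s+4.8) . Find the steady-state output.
FVT: lim_{t→∞} y(t) = lim_{s→0} s*Y(s) where Y(s) = G(s)/s.
= lim_{s→0} G(s) = G(0) = num(0)/den(0) = 3/4.8 = 0.625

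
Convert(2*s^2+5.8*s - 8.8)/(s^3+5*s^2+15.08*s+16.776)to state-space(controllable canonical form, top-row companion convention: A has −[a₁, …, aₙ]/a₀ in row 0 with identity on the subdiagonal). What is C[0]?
Reachable canonical form: C = numerator coefficients (right-aligned, zero-padded to length n).
num = 2*s^2 + 5.8*s - 8.8, C = [[2, 5.8, -8.8]].
C[0] = 2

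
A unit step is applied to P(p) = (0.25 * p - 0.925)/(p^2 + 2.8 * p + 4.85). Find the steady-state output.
FVT: lim_{t→∞} y(t) = lim_{p→0} p*Y(p) where Y(p) = P(p)/p.
= lim_{p→0} P(p) = P(0) = num(0)/den(0) = -0.925/4.85 = -0.1907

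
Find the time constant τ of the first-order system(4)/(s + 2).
First-order system: τ = -1/pole. Pole = -2. τ = -1/(-2) = 0.5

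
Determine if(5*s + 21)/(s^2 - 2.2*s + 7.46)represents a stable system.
Denominator: s^2 - 2.2*s + 7.46. Poles: 1.1 + 2.5j, 1.1 - 2.5j. All Re(p)<0: No (unstable)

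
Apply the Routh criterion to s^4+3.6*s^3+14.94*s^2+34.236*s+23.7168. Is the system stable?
Routh array:
s^4: [1, 14.94, 23.7168]; s^3: [3.6, 34.236]; s^2: [5.43, 23.7168]; s^1: [18.5122]; s^0: [23.7168]
First column: [1, 3.6, 5.43, 18.5122, 23.7168]. Sign changes = 0.
Yes, stable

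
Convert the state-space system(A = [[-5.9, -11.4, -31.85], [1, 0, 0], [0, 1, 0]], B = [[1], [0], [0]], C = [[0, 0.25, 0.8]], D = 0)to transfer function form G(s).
G(s) = C(sI - A)⁻¹B + D.
Characteristic polynomial det(sI - A) = s^3 + 5.9*s^2 + 11.4*s + 31.85.
Numerator from C·adj(sI-A)·B + D·det(sI-A) = 0.25*s + 0.8.
G(s) = (0.25*s + 0.8)/(s^3 + 5.9*s^2 + 11.4*s + 31.85)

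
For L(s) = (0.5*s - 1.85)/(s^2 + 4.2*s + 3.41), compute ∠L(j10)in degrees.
Substitute s = j*10: L(j10) = 0.0350374 - 0.03653j.
∠L(j10) = atan2(Im, Re) = atan2(-0.03653, 0.0350374) = -46.19°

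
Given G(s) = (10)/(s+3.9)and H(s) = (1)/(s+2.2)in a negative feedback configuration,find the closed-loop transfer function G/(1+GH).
Closed-loop T = G/(1+GH).
Numerator: G_num * H_den = 10*s + 22.
Denominator: G_den * H_den + G_num * H_num = (s^2 + 6.1*s + 8.58) + (10) = s^2 + 6.1*s + 18.58.
T(s) = (10*s + 22)/(s^2 + 6.1*s + 18.58)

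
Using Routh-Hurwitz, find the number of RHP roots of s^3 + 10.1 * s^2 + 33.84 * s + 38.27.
Routh array:
s^3: [1, 33.84]; s^2: [10.1, 38.27]; s^1: [30.0509]; s^0: [38.27]
First column: [1, 10.1, 30.0509, 38.27]. Sign changes = RHP roots = 0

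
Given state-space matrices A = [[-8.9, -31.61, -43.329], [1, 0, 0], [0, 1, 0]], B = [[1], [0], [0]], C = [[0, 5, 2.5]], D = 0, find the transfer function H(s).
H(s) = C(sI - A)⁻¹B + D.
Characteristic polynomial det(sI - A) = s^3 + 8.9*s^2 + 31.61*s + 43.329.
Numerator from C·adj(sI-A)·B + D·det(sI-A) = 5*s + 2.5.
H(s) = (5*s + 2.5)/(s^3 + 8.9*s^2 + 31.61*s + 43.329)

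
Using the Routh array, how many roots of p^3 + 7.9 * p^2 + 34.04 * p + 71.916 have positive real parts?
Routh array:
p^3: [1, 34.04]; p^2: [7.9, 71.916]; p^1: [24.9367]; p^0: [71.916]
First column: [1, 7.9, 24.9367, 71.916]. Sign changes = RHP roots = 0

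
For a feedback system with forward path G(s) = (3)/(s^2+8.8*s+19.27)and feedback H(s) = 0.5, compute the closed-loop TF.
Closed-loop T = G/(1+GH).
Numerator: G_num * H_den = 3.
Denominator: G_den * H_den + G_num * H_num = (s^2 + 8.8*s + 19.27) + (1.5) = s^2 + 8.8*s + 20.77.
T(s) = (3)/(s^2 + 8.8*s + 20.77)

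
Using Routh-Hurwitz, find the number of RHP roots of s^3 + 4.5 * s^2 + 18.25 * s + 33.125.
Routh array:
s^3: [1, 18.25]; s^2: [4.5, 33.125]; s^1: [10.8889]; s^0: [33.125]
First column: [1, 4.5, 10.8889, 33.125]. Sign changes = RHP roots = 0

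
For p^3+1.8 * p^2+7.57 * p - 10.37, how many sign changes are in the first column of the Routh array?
Routh array:
p^3: [1, 7.57]; p^2: [1.8, -10.37]; p^1: [13.3311]; p^0: [-10.37]
First column: [1, 1.8, 13.3311, -10.37]. Sign changes = 1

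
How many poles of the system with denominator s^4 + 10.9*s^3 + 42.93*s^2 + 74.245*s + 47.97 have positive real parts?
s^4 + 10.9*s^3 + 42.93*s^2 + 74.245*s + 47.97 = (s + 2)(s + 4.5)(s^2 + 4.4*s + 5.33). Poles: -2, -2.2 + 0.7j, -2.2 - 0.7j, -4.5. RHP poles (Re>0): 0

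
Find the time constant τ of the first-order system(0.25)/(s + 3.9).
First-order system: τ = -1/pole. Pole = -3.9. τ = -1/(-3.9) = 0.2564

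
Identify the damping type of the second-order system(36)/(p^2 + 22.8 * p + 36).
Standard form: ωn²/(p²+2ζωn·p+ωn²) gives ωn=6, ζ=1.9.
Overdamped (ζ = 1.9 > 1)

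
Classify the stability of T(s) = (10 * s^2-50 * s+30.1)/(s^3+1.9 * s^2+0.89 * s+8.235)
Denominator: s^3 + 1.9*s^2 + 0.89*s + 8.235 = (s + 2.7)(s^2 - 0.8*s + 3.05). Poles: -2.7, 0.4 + 1.7j, 0.4 - 1.7j. Unstable (2 pole(s) in RHP)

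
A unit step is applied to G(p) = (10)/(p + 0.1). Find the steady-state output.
FVT: lim_{t→∞} y(t) = lim_{p→0} p*Y(p) where Y(p) = G(p)/p.
= lim_{p→0} G(p) = G(0) = num(0)/den(0) = 10/0.1 = 100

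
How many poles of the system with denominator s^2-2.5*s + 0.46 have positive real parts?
s^2 - 2.5*s + 0.46 = (s - 2.3)(s - 0.2). Poles: 0.2, 2.3. RHP poles (Re>0): 2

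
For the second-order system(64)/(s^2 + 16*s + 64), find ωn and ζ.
Standard form: ωn²/(s²+2ζωn·s+ωn²).
const=64=ωn² → ωn=8, s coeff=16=2ζωn → ζ=1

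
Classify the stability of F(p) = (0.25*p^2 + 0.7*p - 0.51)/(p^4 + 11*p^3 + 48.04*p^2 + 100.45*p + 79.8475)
Denominator: p^4 + 11*p^3 + 48.04*p^2 + 100.45*p + 79.8475 = (p + 4.1)(p + 1.9)(p^2 + 5*p + 10.25). Poles: -1.9, -2.5 + 2j, -2.5 - 2j, -4.1. Stable (all poles in LHP)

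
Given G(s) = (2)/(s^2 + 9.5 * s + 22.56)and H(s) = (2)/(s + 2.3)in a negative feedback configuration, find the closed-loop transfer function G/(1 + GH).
Closed-loop T = G/(1+GH).
Numerator: G_num * H_den = 2*s + 4.6.
Denominator: G_den * H_den + G_num * H_num = (s^3 + 11.8*s^2 + 44.41*s + 51.888) + (4) = s^3 + 11.8*s^2 + 44.41*s + 55.888.
T(s) = (2*s + 4.6)/(s^3 + 11.8*s^2 + 44.41*s + 55.888)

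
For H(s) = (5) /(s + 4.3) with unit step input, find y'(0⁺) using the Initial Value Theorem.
IVT: y'(0⁺) = lim_{s→∞} s²·Y(s) = lim_{s→∞} s·H(s).
deg(num) = 0, deg(den) = 1, relative degree = 1, so s·H(s) → (leading num)/(leading den) = 5/1 = 5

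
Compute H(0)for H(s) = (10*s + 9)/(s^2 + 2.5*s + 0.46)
DC gain = H(0) = num(0)/den(0) = 9/0.46 = 19.57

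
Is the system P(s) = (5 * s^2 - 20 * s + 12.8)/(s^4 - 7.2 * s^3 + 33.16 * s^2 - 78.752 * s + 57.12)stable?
Denominator: s^4 - 7.2*s^3 + 33.16*s^2 - 78.752*s + 57.12 = (s - 2.8)(s - 1.2)(s^2 - 3.2*s + 17). Poles: 1.2, 1.6 + 3.8j, 1.6 - 3.8j, 2.8. All Re(p)<0: No (unstable)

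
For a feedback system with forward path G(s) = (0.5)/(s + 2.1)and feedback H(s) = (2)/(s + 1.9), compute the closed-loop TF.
Closed-loop T = G/(1+GH).
Numerator: G_num * H_den = 0.5*s + 0.95.
Denominator: G_den * H_den + G_num * H_num = (s^2 + 4*s + 3.99) + (1) = s^2 + 4*s + 4.99.
T(s) = (0.5*s + 0.95)/(s^2 + 4*s + 4.99)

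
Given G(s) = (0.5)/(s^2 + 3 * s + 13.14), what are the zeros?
Numerator is a nonzero constant (0.5) → Zeros: none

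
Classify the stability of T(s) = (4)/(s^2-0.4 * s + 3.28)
Denominator: s^2 - 0.4*s + 3.28. Poles: 0.2 + 1.8j, 0.2 - 1.8j. Unstable (2 pole(s) in RHP)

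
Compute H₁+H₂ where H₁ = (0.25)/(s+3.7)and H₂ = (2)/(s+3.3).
Parallel: H = H₁ + H₂ = (n₁·d₂ + n₂·d₁)/(d₁·d₂).
n₁·d₂ = 0.25*s + 0.825. n₂·d₁ = 2*s + 7.4. Sum = 2.25*s + 8.225. d₁·d₂ = s^2 + 7*s + 12.21.
H(s) = (2.25*s + 8.225)/(s^2 + 7*s + 12.21)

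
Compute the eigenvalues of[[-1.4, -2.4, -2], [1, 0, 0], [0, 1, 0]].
Eigenvalues solve det(λI - A) = 0.
Characteristic polynomial: λ^3 + 1.4*λ^2 + 2.4*λ + 2 = 0.
Factor: (λ + 1)(λ^2 + 0.4*λ + 2) = 0.
Roots: -0.2 + 1.4j, -0.2 - 1.4j, -1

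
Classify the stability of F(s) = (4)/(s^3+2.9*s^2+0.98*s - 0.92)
Denominator: s^3 + 2.9*s^2 + 0.98*s - 0.92 = (s - 0.4)(s + 1)(s + 2.3). Poles: -1, -2.3, 0.4. Unstable (1 pole(s) in RHP)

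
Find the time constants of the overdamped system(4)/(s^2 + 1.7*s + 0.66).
Overdamped: real poles at -0.6, -1.1. τ = -1/pole → τ₁ = 1.667, τ₂ = 0.9091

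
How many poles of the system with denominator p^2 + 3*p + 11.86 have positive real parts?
Poles: -1.5 + 3.1j, -1.5 - 3.1j. RHP poles (Re>0): 0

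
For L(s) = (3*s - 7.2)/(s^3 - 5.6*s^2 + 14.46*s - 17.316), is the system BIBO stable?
Denominator: s^3 - 5.6*s^2 + 14.46*s - 17.316 = (s - 2.6)(s^2 - 3*s + 6.66). Poles: 1.5 + 2.1j, 1.5 - 2.1j, 2.6. All Re(p)<0: No (unstable)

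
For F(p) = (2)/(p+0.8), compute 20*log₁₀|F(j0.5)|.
Substitute p = j*0.5: F(j0.5) = 1.79775 - 1.1236j.
|F(j0.5)| = sqrt(Re² + Im²) = 2.12.
20*log₁₀(2.12) = 6.53 dB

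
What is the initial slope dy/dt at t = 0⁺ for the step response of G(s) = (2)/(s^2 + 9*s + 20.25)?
IVT: y'(0⁺) = lim_{s→∞} s²·Y(s) = lim_{s→∞} s·G(s).
deg(num) = 0, deg(den) = 2, relative degree = 2 ≥ 2, so s·G(s) → 0. Initial slope = 0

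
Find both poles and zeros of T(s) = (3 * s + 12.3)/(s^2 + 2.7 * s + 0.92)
Set denominator = 0: s^2 + 2.7*s + 0.92 = (s + 2.3)(s + 0.4) = 0 → Poles: -0.4, -2.3
Set numerator = 0: 3*s + 12.3 = 0 → Zeros: -4.1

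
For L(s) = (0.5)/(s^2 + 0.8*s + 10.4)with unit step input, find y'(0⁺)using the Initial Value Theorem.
IVT: y'(0⁺) = lim_{s→∞} s²·Y(s) = lim_{s→∞} s·L(s).
deg(num) = 0, deg(den) = 2, relative degree = 2 ≥ 2, so s·L(s) → 0. Initial slope = 0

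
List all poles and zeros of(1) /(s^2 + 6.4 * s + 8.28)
Set denominator = 0: s^2 + 6.4*s + 8.28 = (s + 4.6)(s + 1.8) = 0 → Poles: -1.8, -4.6
Numerator is a nonzero constant (1) → Zeros: none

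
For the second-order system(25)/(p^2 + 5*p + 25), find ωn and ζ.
Standard form: ωn²/(p²+2ζωn·p+ωn²).
const=25=ωn² → ωn=5, p coeff=5=2ζωn → ζ=0.5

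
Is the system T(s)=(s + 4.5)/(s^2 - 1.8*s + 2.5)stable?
Denominator: s^2 - 1.8*s + 2.5. Poles: 0.9 + 1.3j, 0.9 - 1.3j. All Re(p)<0: No (unstable)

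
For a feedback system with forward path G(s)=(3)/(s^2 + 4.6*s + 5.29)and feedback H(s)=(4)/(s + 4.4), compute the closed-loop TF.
Closed-loop T = G/(1+GH).
Numerator: G_num * H_den = 3*s + 13.2.
Denominator: G_den * H_den + G_num * H_num = (s^3 + 9*s^2 + 25.53*s + 23.276) + (12) = s^3 + 9*s^2 + 25.53*s + 35.276.
T(s) = (3*s + 13.2)/(s^3 + 9*s^2 + 25.53*s + 35.276)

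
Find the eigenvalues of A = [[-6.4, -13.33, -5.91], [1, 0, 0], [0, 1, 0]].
Eigenvalues solve det(λI - A) = 0.
Characteristic polynomial: λ^3 + 6.4*λ^2 + 13.33*λ + 5.91 = 0.
Factor: (λ + 0.6)(λ^2 + 5.8*λ + 9.85) = 0.
Roots: -0.6, -2.9 + 1.2j, -2.9 - 1.2j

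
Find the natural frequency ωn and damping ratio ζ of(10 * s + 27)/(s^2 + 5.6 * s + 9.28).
Underdamped: complex pole -2.8 + 1.2j. ωn = |pole| = 3.046, ζ = -Re(pole)/ωn = 0.9191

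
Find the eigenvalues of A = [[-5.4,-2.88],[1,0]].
Eigenvalues solve det(λI - A) = 0.
Characteristic polynomial: λ^2 + 5.4*λ + 2.88 = 0.
Factor: (λ + 4.8)(λ + 0.6) = 0.
Roots: -0.6, -4.8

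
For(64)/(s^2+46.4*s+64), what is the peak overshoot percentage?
Standard form: ωn²/(s²+2ζωn·s+ωn²) → ωn = 8, ζ = 2.9.
ζ ≥ 1, so the response is non-oscillatory: peak overshoot = 0%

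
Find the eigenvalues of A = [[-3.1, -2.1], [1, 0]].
Eigenvalues solve det(λI - A) = 0.
Characteristic polynomial: λ^2 + 3.1*λ + 2.1 = 0.
Factor: (λ + 1)(λ + 2.1) = 0.
Roots: -1, -2.1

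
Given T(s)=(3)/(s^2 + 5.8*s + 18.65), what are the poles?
Set denominator = 0: s^2 + 5.8*s + 18.65 = 0 → Poles: -2.9 + 3.2j, -2.9 - 3.2j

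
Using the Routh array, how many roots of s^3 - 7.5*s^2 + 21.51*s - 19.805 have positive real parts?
Routh array:
s^3: [1, 21.51]; s^2: [-7.5, -19.805]; s^1: [18.8693]; s^0: [-19.805]
First column: [1, -7.5, 18.8693, -19.805]. Sign changes = RHP roots = 3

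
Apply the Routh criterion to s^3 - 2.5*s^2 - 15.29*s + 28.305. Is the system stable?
Routh array:
s^3: [1, -15.29]; s^2: [-2.5, 28.305]; s^1: [-3.968]; s^0: [28.305]
First column: [1, -2.5, -3.968, 28.305]. Sign changes = 2.
No, unstable (2 RHP root(s))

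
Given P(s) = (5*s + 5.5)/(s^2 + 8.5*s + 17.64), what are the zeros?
Set numerator = 0: 5*s + 5.5 = 0 → Zeros: -1.1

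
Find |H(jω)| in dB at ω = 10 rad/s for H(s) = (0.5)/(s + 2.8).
Substitute s = j*10: H(j10) = 0.0129822 - 0.046365j.
|H(j10)| = sqrt(Re² + Im²) = 0.04815.
20*log₁₀(0.04815) = -26.35 dB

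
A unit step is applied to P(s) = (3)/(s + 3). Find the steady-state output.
FVT: lim_{t→∞} y(t) = lim_{s→0} s*Y(s) where Y(s) = P(s)/s.
= lim_{s→0} P(s) = P(0) = num(0)/den(0) = 3/3 = 1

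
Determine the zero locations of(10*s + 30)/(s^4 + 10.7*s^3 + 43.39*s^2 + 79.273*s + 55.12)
Set numerator = 0: 10*s + 30 = 0 → Zeros: -3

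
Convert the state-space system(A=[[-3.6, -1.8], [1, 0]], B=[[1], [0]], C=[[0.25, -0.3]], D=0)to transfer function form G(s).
G(s) = C(sI - A)⁻¹B + D.
Characteristic polynomial det(sI - A) = s^2 + 3.6*s + 1.8.
Numerator from C·adj(sI-A)·B + D·det(sI-A) = 0.25*s - 0.3.
G(s) = (0.25*s - 0.3)/(s^2 + 3.6*s + 1.8)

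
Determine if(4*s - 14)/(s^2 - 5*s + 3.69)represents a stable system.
Denominator: s^2 - 5*s + 3.69 = (s - 0.9)(s - 4.1). Poles: 0.9, 4.1. All Re(p)<0: No (unstable)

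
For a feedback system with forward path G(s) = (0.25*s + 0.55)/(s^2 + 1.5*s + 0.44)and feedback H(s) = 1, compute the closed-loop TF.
Closed-loop T = G/(1+GH).
Numerator: G_num * H_den = 0.25*s + 0.55.
Denominator: G_den * H_den + G_num * H_num = (s^2 + 1.5*s + 0.44) + (0.25*s + 0.55) = s^2 + 1.75*s + 0.99.
T(s) = (0.25*s + 0.55)/(s^2 + 1.75*s + 0.99)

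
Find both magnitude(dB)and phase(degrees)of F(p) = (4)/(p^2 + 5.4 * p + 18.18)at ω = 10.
Substitute p = j*10: F(j10) = -0.0340544 - 0.0224754j.
|F| = 20*log₁₀(sqrt(Re²+Im²)) = -27.79 dB.
∠F = atan2(Im, Re) = -146.58°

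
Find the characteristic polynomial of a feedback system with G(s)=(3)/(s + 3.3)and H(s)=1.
Characteristic poly = G_den * H_den + G_num * H_num = (s + 3.3) + (3) = s + 6.3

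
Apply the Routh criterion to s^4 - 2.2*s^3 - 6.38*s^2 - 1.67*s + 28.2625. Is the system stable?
Routh array:
s^4: [1, -6.38, 28.2625]; s^3: [-2.2, -1.67]; s^2: [-7.13909, 28.2625]; s^1: [-10.3794]; s^0: [28.2625]
First column: [1, -2.2, -7.13909, -10.3794, 28.2625]. Sign changes = 2.
No, unstable (2 RHP root(s))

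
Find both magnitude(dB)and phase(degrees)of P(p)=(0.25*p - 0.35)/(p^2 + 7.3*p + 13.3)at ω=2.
Substitute p = j*2: P(j2) = 0.0134991 + 0.0325713j.
|P| = 20*log₁₀(sqrt(Re²+Im²)) = -29.05 dB.
∠P = atan2(Im, Re) = 67.49°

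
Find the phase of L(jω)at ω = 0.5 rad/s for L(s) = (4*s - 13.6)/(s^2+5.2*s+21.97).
Substitute s = j*0.5: L(j0.5) = -0.606439 + 0.164675j.
∠L(j0.5) = atan2(Im, Re) = atan2(0.164675, -0.606439) = 164.81°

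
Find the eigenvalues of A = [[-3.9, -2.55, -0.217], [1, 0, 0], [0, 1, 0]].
Eigenvalues solve det(λI - A) = 0.
Characteristic polynomial: λ^3 + 3.9*λ^2 + 2.55*λ + 0.217 = 0.
Factor: (λ + 0.1)(λ + 0.7)(λ + 3.1) = 0.
Roots: -0.1, -0.7, -3.1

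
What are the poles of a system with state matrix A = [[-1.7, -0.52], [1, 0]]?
Eigenvalues solve det(λI - A) = 0.
Characteristic polynomial: λ^2 + 1.7*λ + 0.52 = 0.
Factor: (λ + 1.3)(λ + 0.4) = 0.
Roots: -0.4, -1.3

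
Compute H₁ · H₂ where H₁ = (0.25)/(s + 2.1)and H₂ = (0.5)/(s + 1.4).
Series: H = H₁ · H₂ = (n₁·n₂)/(d₁·d₂).
Num: n₁·n₂ = 0.125. Den: d₁·d₂ = s^2 + 3.5*s + 2.94.
H(s) = (0.125)/(s^2 + 3.5*s + 2.94)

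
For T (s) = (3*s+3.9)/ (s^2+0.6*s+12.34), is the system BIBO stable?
Denominator: s^2 + 0.6*s + 12.34. Poles: -0.3 + 3.5j, -0.3 - 3.5j. All Re(p)<0: Yes (stable)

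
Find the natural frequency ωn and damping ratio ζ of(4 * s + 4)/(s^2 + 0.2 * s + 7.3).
Underdamped: complex pole -0.1 + 2.7j. ωn = |pole| = 2.702, ζ = -Re(pole)/ωn = 0.03701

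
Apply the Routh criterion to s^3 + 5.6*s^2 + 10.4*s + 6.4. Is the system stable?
Routh array:
s^3: [1, 10.4]; s^2: [5.6, 6.4]; s^1: [9.25714]; s^0: [6.4]
First column: [1, 5.6, 9.25714, 6.4]. Sign changes = 0.
Yes, stable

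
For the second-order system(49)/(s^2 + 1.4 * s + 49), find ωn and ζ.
Standard form: ωn²/(s²+2ζωn·s+ωn²).
const=49=ωn² → ωn=7, s coeff=1.4=2ζωn → ζ=0.1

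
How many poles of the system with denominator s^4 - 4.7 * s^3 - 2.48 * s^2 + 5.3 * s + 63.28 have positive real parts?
s^4 - 4.7*s^3 - 2.48*s^2 + 5.3*s + 63.28 = (s - 4)(s - 3.5)(s^2 + 2.8*s + 4.52). Poles: -1.4 + 1.6j, -1.4 - 1.6j, 3.5, 4. RHP poles (Re>0): 2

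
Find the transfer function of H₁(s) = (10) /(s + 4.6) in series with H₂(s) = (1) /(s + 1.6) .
Series: H = H₁ · H₂ = (n₁·n₂)/(d₁·d₂).
Num: n₁·n₂ = 10. Den: d₁·d₂ = s^2 + 6.2*s + 7.36.
H(s) = (10)/(s^2 + 6.2*s + 7.36)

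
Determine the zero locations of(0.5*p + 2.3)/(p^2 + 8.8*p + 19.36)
Set numerator = 0: 0.5*p + 2.3 = 0 → Zeros: -4.6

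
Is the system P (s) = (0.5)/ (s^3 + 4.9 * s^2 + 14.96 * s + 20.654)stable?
Denominator: s^3 + 4.9*s^2 + 14.96*s + 20.654 = (s + 2.3)(s^2 + 2.6*s + 8.98). Poles: -1.3 + 2.7j, -1.3 - 2.7j, -2.3. All Re(p)<0: Yes (stable)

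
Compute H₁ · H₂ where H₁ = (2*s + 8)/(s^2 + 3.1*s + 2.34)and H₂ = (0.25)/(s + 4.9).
Series: H = H₁ · H₂ = (n₁·n₂)/(d₁·d₂).
Num: n₁·n₂ = 0.5*s + 2. Den: d₁·d₂ = s^3 + 8*s^2 + 17.53*s + 11.466.
H(s) = (0.5*s + 2)/(s^3 + 8*s^2 + 17.53*s + 11.466)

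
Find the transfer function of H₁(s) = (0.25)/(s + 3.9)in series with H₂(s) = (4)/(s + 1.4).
Series: H = H₁ · H₂ = (n₁·n₂)/(d₁·d₂).
Num: n₁·n₂ = 1. Den: d₁·d₂ = s^2 + 5.3*s + 5.46.
H(s) = (1)/(s^2 + 5.3*s + 5.46)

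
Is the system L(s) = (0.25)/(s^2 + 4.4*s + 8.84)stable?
Denominator: s^2 + 4.4*s + 8.84. Poles: -2.2 + 2j, -2.2 - 2j. All Re(p)<0: Yes (stable)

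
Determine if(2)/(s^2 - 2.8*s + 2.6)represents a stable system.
Denominator: s^2 - 2.8*s + 2.6. Poles: 1.4 + 0.8j, 1.4 - 0.8j. All Re(p)<0: No (unstable)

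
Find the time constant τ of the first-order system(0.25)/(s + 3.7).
First-order system: τ = -1/pole. Pole = -3.7. τ = -1/(-3.7) = 0.2703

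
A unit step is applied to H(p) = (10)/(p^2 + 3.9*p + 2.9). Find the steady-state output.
FVT: lim_{t→∞} y(t) = lim_{p→0} p*Y(p) where Y(p) = H(p)/p.
= lim_{p→0} H(p) = H(0) = num(0)/den(0) = 10/2.9 = 3.448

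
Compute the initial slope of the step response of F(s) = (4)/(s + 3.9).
IVT: y'(0⁺) = lim_{s→∞} s²·Y(s) = lim_{s→∞} s·F(s).
deg(num) = 0, deg(den) = 1, relative degree = 1, so s·F(s) → (leading num)/(leading den) = 4/1 = 4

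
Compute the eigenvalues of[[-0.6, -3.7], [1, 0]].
Eigenvalues solve det(λI - A) = 0.
Characteristic polynomial: λ^2 + 0.6*λ + 3.7 = 0.
Roots: -0.3 + 1.9j, -0.3 - 1.9j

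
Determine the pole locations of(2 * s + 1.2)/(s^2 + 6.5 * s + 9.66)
Set denominator = 0: s^2 + 6.5*s + 9.66 = (s + 2.3)(s + 4.2) = 0 → Poles: -2.3, -4.2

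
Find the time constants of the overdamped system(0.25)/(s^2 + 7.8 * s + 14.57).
Overdamped: real poles at -4.7, -3.1. τ = -1/pole → τ₁ = 0.2128, τ₂ = 0.3226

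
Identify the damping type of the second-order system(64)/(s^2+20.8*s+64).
Standard form: ωn²/(s²+2ζωn·s+ωn²) gives ωn=8, ζ=1.3.
Overdamped (ζ = 1.3 > 1)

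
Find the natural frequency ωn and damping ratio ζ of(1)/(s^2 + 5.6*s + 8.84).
Underdamped: complex pole -2.8 + 1j. ωn = |pole| = 2.973, ζ = -Re(pole)/ωn = 0.9417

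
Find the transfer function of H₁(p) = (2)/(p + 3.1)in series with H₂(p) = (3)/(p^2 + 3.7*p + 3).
Series: H = H₁ · H₂ = (n₁·n₂)/(d₁·d₂).
Num: n₁·n₂ = 6. Den: d₁·d₂ = p^3 + 6.8*p^2 + 14.47*p + 9.3.
H(p) = (6)/(p^3 + 6.8*p^2 + 14.47*p + 9.3)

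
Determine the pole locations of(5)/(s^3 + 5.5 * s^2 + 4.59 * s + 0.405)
Set denominator = 0: s^3 + 5.5*s^2 + 4.59*s + 0.405 = (s + 0.9)(s + 4.5)(s + 0.1) = 0 → Poles: -0.1, -0.9, -4.5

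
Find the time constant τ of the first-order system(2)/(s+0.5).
First-order system: τ = -1/pole. Pole = -0.5. τ = -1/(-0.5) = 2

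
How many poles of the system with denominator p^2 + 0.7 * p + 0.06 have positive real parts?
p^2 + 0.7*p + 0.06 = (p + 0.1)(p + 0.6). Poles: -0.1, -0.6. RHP poles (Re>0): 0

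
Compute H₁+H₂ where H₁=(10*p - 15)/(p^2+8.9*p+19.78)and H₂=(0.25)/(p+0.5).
Parallel: H = H₁ + H₂ = (n₁·d₂ + n₂·d₁)/(d₁·d₂).
n₁·d₂ = 10*p^2 - 10*p - 7.5. n₂·d₁ = 0.25*p^2 + 2.225*p + 4.945. Sum = 10.25*p^2 - 7.775*p - 2.555. d₁·d₂ = p^3 + 9.4*p^2 + 24.23*p + 9.89.
H(p) = (10.25*p^2 - 7.775*p - 2.555)/(p^3 + 9.4*p^2 + 24.23*p + 9.89)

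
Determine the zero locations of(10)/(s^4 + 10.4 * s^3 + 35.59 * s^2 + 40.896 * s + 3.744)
Numerator is a nonzero constant (10) → Zeros: none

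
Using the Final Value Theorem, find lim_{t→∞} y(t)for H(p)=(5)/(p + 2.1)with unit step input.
FVT: lim_{t→∞} y(t) = lim_{p→0} p*Y(p) where Y(p) = H(p)/p.
= lim_{p→0} H(p) = H(0) = num(0)/den(0) = 5/2.1 = 2.381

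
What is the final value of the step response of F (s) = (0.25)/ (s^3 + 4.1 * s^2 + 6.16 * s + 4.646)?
FVT: lim_{t→∞} y(t) = lim_{s→0} s*Y(s) where Y(s) = F(s)/s.
= lim_{s→0} F(s) = F(0) = num(0)/den(0) = 0.25/4.646 = 0.05381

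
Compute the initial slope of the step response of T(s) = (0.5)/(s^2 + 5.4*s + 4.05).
IVT: y'(0⁺) = lim_{s→∞} s²·Y(s) = lim_{s→∞} s·T(s).
deg(num) = 0, deg(den) = 2, relative degree = 2 ≥ 2, so s·T(s) → 0. Initial slope = 0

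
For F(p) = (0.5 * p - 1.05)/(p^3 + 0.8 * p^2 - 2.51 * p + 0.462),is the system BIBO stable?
Denominator: p^3 + 0.8*p^2 - 2.51*p + 0.462 = (p - 0.2)(p - 1.1)(p + 2.1). Poles: -2.1, 0.2, 1.1. All Re(p)<0: No (unstable)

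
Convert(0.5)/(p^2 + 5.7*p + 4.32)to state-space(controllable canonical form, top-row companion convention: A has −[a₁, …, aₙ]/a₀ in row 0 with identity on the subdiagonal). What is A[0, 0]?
Reachable canonical form for den = p^2 + 5.7*p + 4.32: top row of A = -[a₁,a₂,...,aₙ]/a₀, ones on the subdiagonal, zeros elsewhere.
A = [[-5.7, -4.32], [1, 0]].
A[0,0] = -5.7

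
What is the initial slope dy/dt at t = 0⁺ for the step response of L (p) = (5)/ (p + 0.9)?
IVT: y'(0⁺) = lim_{p→∞} p²·Y(p) = lim_{p→∞} p·L(p).
deg(num) = 0, deg(den) = 1, relative degree = 1, so p·L(p) → (leading num)/(leading den) = 5/1 = 5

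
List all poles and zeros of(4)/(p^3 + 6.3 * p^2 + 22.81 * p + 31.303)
Set denominator = 0: p^3 + 6.3*p^2 + 22.81*p + 31.303 = (p + 2.3)(p^2 + 4*p + 13.61) = 0 → Poles: -2 + 3.1j, -2 - 3.1j, -2.3
Numerator is a nonzero constant (4) → Zeros: none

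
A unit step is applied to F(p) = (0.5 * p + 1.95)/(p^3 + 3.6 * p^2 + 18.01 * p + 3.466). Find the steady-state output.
FVT: lim_{t→∞} y(t) = lim_{p→0} p*Y(p) where Y(p) = F(p)/p.
= lim_{p→0} F(p) = F(0) = num(0)/den(0) = 1.95/3.466 = 0.5626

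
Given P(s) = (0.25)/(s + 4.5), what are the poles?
Set denominator = 0: s + 4.5 = 0 → Poles: -4.5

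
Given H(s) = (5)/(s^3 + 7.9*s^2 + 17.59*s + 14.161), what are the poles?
Set denominator = 0: s^3 + 7.9*s^2 + 17.59*s + 14.161 = (s + 4.9)(s^2 + 3*s + 2.89) = 0 → Poles: -1.5 + 0.8j, -1.5 - 0.8j, -4.9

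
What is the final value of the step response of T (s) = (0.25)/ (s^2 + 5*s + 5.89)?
FVT: lim_{t→∞} y(t) = lim_{s→0} s*Y(s) where Y(s) = T(s)/s.
= lim_{s→0} T(s) = T(0) = num(0)/den(0) = 0.25/5.89 = 0.04244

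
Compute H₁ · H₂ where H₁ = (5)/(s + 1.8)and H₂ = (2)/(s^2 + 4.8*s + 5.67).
Series: H = H₁ · H₂ = (n₁·n₂)/(d₁·d₂).
Num: n₁·n₂ = 10. Den: d₁·d₂ = s^3 + 6.6*s^2 + 14.31*s + 10.206.
H(s) = (10)/(s^3 + 6.6*s^2 + 14.31*s + 10.206)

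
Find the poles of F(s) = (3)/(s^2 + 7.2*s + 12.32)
Set denominator = 0: s^2 + 7.2*s + 12.32 = (s + 4.4)(s + 2.8) = 0 → Poles: -2.8, -4.4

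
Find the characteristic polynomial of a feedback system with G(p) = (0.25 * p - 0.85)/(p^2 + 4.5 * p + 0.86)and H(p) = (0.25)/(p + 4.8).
Characteristic poly = G_den * H_den + G_num * H_num = (p^3 + 9.3*p^2 + 22.46*p + 4.128) + (0.0625*p - 0.2125) = p^3 + 9.3*p^2 + 22.5225*p + 3.9155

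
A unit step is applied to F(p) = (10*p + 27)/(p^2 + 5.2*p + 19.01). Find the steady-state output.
FVT: lim_{t→∞} y(t) = lim_{p→0} p*Y(p) where Y(p) = F(p)/p.
= lim_{p→0} F(p) = F(0) = num(0)/den(0) = 27/19.01 = 1.42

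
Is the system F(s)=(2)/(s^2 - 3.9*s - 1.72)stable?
Denominator: s^2 - 3.9*s - 1.72 = (s - 4.3)(s + 0.4). Poles: -0.4, 4.3. All Re(p)<0: No (unstable)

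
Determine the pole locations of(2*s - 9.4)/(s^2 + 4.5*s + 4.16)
Set denominator = 0: s^2 + 4.5*s + 4.16 = (s + 3.2)(s + 1.3) = 0 → Poles: -1.3, -3.2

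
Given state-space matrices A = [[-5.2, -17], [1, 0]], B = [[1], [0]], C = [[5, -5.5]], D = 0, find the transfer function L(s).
L(s) = C(sI - A)⁻¹B + D.
Characteristic polynomial det(sI - A) = s^2 + 5.2*s + 17.
Numerator from C·adj(sI-A)·B + D·det(sI-A) = 5*s - 5.5.
L(s) = (5*s - 5.5)/(s^2 + 5.2*s + 17)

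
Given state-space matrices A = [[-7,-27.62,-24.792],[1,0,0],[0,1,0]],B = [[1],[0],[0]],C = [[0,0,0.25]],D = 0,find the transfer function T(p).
T(p) = C(pI - A)⁻¹B + D.
Characteristic polynomial det(pI - A) = p^3 + 7*p^2 + 27.62*p + 24.792.
Numerator from C·adj(pI-A)·B + D·det(pI-A) = 0.25.
T(p) = (0.25)/(p^3 + 7*p^2 + 27.62*p + 24.792)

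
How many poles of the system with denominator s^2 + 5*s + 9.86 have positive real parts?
Poles: -2.5 + 1.9j, -2.5 - 1.9j. RHP poles (Re>0): 0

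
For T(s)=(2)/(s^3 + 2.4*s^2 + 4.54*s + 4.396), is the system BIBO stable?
Denominator: s^3 + 2.4*s^2 + 4.54*s + 4.396 = (s + 1.4)(s^2 + s + 3.14). Poles: -0.5 + 1.7j, -0.5 - 1.7j, -1.4. All Re(p)<0: Yes (stable)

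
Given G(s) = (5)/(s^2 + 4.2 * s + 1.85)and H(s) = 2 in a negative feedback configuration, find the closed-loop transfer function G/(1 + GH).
Closed-loop T = G/(1+GH).
Numerator: G_num * H_den = 5.
Denominator: G_den * H_den + G_num * H_num = (s^2 + 4.2*s + 1.85) + (10) = s^2 + 4.2*s + 11.85.
T(s) = (5)/(s^2 + 4.2*s + 11.85)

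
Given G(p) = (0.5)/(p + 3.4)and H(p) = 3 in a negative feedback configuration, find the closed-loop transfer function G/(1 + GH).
Closed-loop T = G/(1+GH).
Numerator: G_num * H_den = 0.5.
Denominator: G_den * H_den + G_num * H_num = (p + 3.4) + (1.5) = p + 4.9.
T(p) = (0.5)/(p + 4.9)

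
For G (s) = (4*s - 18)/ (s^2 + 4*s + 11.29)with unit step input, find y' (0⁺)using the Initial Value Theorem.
IVT: y'(0⁺) = lim_{s→∞} s²·Y(s) = lim_{s→∞} s·G(s).
deg(num) = 1, deg(den) = 2, relative degree = 1, so s·G(s) → (leading num)/(leading den) = 4/1 = 4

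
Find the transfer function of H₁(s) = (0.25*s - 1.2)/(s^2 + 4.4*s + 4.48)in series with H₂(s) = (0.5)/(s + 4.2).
Series: H = H₁ · H₂ = (n₁·n₂)/(d₁·d₂).
Num: n₁·n₂ = 0.125*s - 0.6. Den: d₁·d₂ = s^3 + 8.6*s^2 + 22.96*s + 18.816.
H(s) = (0.125*s - 0.6)/(s^3 + 8.6*s^2 + 22.96*s + 18.816)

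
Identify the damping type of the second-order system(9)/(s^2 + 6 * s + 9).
Standard form: ωn²/(s²+2ζωn·s+ωn²) gives ωn=3, ζ=1.
Critically damped (ζ = 1)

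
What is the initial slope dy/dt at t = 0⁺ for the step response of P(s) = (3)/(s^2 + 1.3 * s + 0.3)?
IVT: y'(0⁺) = lim_{s→∞} s²·Y(s) = lim_{s→∞} s·P(s).
deg(num) = 0, deg(den) = 2, relative degree = 2 ≥ 2, so s·P(s) → 0. Initial slope = 0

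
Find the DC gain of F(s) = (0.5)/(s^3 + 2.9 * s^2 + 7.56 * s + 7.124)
DC gain = F(0) = num(0)/den(0) = 0.5/7.124 = 0.07019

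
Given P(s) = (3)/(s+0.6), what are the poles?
Set denominator = 0: s + 0.6 = 0 → Poles: -0.6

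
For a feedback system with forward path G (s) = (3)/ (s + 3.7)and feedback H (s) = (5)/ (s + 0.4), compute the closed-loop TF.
Closed-loop T = G/(1+GH).
Numerator: G_num * H_den = 3*s + 1.2.
Denominator: G_den * H_den + G_num * H_num = (s^2 + 4.1*s + 1.48) + (15) = s^2 + 4.1*s + 16.48.
T(s) = (3*s + 1.2)/(s^2 + 4.1*s + 16.48)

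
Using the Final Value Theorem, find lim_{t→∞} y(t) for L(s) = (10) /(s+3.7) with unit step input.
FVT: lim_{t→∞} y(t) = lim_{s→0} s*Y(s) where Y(s) = L(s)/s.
= lim_{s→0} L(s) = L(0) = num(0)/den(0) = 10/3.7 = 2.703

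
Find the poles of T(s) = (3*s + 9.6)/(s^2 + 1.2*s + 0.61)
Set denominator = 0: s^2 + 1.2*s + 0.61 = 0 → Poles: -0.6 + 0.5j, -0.6 - 0.5j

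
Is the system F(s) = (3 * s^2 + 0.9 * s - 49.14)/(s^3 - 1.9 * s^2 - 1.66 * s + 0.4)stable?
Denominator: s^3 - 1.9*s^2 - 1.66*s + 0.4 = (s - 2.5)(s + 0.8)(s - 0.2). Poles: -0.8, 0.2, 2.5. All Re(p)<0: No (unstable)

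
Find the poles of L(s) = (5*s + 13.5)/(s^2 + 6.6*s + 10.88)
Set denominator = 0: s^2 + 6.6*s + 10.88 = (s + 3.2)(s + 3.4) = 0 → Poles: -3.2, -3.4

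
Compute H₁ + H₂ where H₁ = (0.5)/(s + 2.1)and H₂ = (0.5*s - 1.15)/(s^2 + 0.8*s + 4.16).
Parallel: H = H₁ + H₂ = (n₁·d₂ + n₂·d₁)/(d₁·d₂).
n₁·d₂ = 0.5*s^2 + 0.4*s + 2.08. n₂·d₁ = 0.5*s^2 - 0.1*s - 2.415. Sum = s^2 + 0.3*s - 0.335. d₁·d₂ = s^3 + 2.9*s^2 + 5.84*s + 8.736.
H(s) = (s^2 + 0.3*s - 0.335)/(s^3 + 2.9*s^2 + 5.84*s + 8.736)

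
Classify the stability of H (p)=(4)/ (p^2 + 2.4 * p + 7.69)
Denominator: p^2 + 2.4*p + 7.69. Poles: -1.2 + 2.5j, -1.2 - 2.5j. Stable (all poles in LHP)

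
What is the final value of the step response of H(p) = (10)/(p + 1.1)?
FVT: lim_{t→∞} y(t) = lim_{p→0} p*Y(p) where Y(p) = H(p)/p.
= lim_{p→0} H(p) = H(0) = num(0)/den(0) = 10/1.1 = 9.091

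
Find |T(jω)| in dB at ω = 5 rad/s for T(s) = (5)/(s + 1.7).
Substitute s = j*5: T(j5) = 0.304769 - 0.896379j.
|T(j5)| = sqrt(Re² + Im²) = 0.9468.
20*log₁₀(0.9468) = -0.48 dB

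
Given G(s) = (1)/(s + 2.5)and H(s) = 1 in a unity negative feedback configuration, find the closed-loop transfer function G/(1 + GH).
Closed-loop T = G/(1+GH).
Numerator: G_num * H_den = 1.
Denominator: G_den * H_den + G_num * H_num = (s + 2.5) + (1) = s + 3.5.
T(s) = (1)/(s + 3.5)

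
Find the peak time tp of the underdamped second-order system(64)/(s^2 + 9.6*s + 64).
Standard form: ωn²/(s²+2ζωn·s+ωn²) → ωn = 8, ζ = 0.6.
ωd = ωn·√(1-ζ²) = 8·√(1-0.6²) = 6.4.
tp = π/ωd = π/6.4 = 0.4909 s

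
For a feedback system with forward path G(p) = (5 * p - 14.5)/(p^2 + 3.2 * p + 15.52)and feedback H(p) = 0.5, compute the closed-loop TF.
Closed-loop T = G/(1+GH).
Numerator: G_num * H_den = 5*p - 14.5.
Denominator: G_den * H_den + G_num * H_num = (p^2 + 3.2*p + 15.52) + (2.5*p - 7.25) = p^2 + 5.7*p + 8.27.
T(p) = (5*p - 14.5)/(p^2 + 5.7*p + 8.27)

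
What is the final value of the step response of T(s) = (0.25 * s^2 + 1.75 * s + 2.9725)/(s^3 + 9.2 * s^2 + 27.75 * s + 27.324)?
FVT: lim_{t→∞} y(t) = lim_{s→0} s*Y(s) where Y(s) = T(s)/s.
= lim_{s→0} T(s) = T(0) = num(0)/den(0) = 2.9725/27.324 = 0.1088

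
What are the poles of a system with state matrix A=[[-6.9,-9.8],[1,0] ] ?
Eigenvalues solve det(λI - A) = 0.
Characteristic polynomial: λ^2 + 6.9*λ + 9.8 = 0.
Factor: (λ + 4.9)(λ + 2) = 0.
Roots: -2, -4.9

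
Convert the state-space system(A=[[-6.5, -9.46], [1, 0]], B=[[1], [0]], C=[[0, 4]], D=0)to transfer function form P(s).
P(s) = C(sI - A)⁻¹B + D.
Characteristic polynomial det(sI - A) = s^2 + 6.5*s + 9.46.
Numerator from C·adj(sI-A)·B + D·det(sI-A) = 4.
P(s) = (4)/(s^2 + 6.5*s + 9.46)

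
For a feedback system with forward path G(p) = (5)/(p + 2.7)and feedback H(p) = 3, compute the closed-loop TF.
Closed-loop T = G/(1+GH).
Numerator: G_num * H_den = 5.
Denominator: G_den * H_den + G_num * H_num = (p + 2.7) + (15) = p + 17.7.
T(p) = (5)/(p + 17.7)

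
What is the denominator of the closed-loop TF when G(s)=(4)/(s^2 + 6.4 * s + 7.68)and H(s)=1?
Characteristic poly = G_den * H_den + G_num * H_num = (s^2 + 6.4*s + 7.68) + (4) = s^2 + 6.4*s + 11.68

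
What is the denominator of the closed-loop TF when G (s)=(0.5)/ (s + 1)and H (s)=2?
Characteristic poly = G_den * H_den + G_num * H_num = (s + 1) + (1) = s + 2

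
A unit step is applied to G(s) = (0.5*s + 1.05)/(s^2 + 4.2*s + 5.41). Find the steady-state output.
FVT: lim_{t→∞} y(t) = lim_{s→0} s*Y(s) where Y(s) = G(s)/s.
= lim_{s→0} G(s) = G(0) = num(0)/den(0) = 1.05/5.41 = 0.1941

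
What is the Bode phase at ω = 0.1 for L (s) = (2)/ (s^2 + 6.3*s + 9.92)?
Substitute s = j*0.1: L(j0.1) = 0.201004 - 0.0127783j.
∠L(j0.1) = atan2(Im, Re) = atan2(-0.0127783, 0.201004) = -3.64°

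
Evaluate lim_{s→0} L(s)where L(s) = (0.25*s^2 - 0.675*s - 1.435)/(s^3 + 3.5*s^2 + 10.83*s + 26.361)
DC gain = L(0) = num(0)/den(0) = -1.435/26.361 = -0.05444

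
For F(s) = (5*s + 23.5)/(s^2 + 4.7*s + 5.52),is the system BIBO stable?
Denominator: s^2 + 4.7*s + 5.52 = (s + 2.3)(s + 2.4). Poles: -2.3, -2.4. All Re(p)<0: Yes (stable)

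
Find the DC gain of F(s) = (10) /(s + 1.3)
DC gain = F(0) = num(0)/den(0) = 10/1.3 = 7.692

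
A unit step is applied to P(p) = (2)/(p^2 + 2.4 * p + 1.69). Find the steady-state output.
FVT: lim_{t→∞} y(t) = lim_{p→0} p*Y(p) where Y(p) = P(p)/p.
= lim_{p→0} P(p) = P(0) = num(0)/den(0) = 2/1.69 = 1.183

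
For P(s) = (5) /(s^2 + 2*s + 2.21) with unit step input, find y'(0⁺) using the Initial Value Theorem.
IVT: y'(0⁺) = lim_{s→∞} s²·Y(s) = lim_{s→∞} s·P(s).
deg(num) = 0, deg(den) = 2, relative degree = 2 ≥ 2, so s·P(s) → 0. Initial slope = 0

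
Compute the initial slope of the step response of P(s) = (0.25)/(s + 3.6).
IVT: y'(0⁺) = lim_{s→∞} s²·Y(s) = lim_{s→∞} s·P(s).
deg(num) = 0, deg(den) = 1, relative degree = 1, so s·P(s) → (leading num)/(leading den) = 0.25/1 = 0.25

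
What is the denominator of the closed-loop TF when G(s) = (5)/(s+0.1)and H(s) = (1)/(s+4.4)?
Characteristic poly = G_den * H_den + G_num * H_num = (s^2 + 4.5*s + 0.44) + (5) = s^2 + 4.5*s + 5.44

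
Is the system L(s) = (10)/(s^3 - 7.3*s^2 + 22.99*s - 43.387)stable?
Denominator: s^3 - 7.3*s^2 + 22.99*s - 43.387 = (s - 4.3)(s^2 - 3*s + 10.09). Poles: 1.5 + 2.8j, 1.5 - 2.8j, 4.3. All Re(p)<0: No (unstable)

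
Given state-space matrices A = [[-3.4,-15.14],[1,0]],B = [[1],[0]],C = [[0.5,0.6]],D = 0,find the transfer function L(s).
L(s) = C(sI - A)⁻¹B + D.
Characteristic polynomial det(sI - A) = s^2 + 3.4*s + 15.14.
Numerator from C·adj(sI-A)·B + D·det(sI-A) = 0.5*s + 0.6.
L(s) = (0.5*s + 0.6)/(s^2 + 3.4*s + 15.14)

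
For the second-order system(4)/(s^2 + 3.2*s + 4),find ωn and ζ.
Standard form: ωn²/(s²+2ζωn·s+ωn²).
const=4=ωn² → ωn=2, s coeff=3.2=2ζωn → ζ=0.8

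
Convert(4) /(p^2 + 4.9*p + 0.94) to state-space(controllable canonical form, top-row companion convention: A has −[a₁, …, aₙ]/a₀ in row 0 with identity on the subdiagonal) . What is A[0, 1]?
Reachable canonical form for den = p^2 + 4.9*p + 0.94: top row of A = -[a₁,a₂,...,aₙ]/a₀, ones on the subdiagonal, zeros elsewhere.
A = [[-4.9, -0.94], [1, 0]].
A[0,1] = -0.94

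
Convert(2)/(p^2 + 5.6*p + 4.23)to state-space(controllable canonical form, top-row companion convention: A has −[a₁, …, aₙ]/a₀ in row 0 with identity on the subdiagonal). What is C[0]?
Reachable canonical form: C = numerator coefficients (right-aligned, zero-padded to length n).
num = 2, C = [[0, 2]].
C[0] = 0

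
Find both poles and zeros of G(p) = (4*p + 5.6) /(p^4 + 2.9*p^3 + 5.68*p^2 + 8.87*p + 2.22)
Set denominator = 0: p^4 + 2.9*p^3 + 5.68*p^2 + 8.87*p + 2.22 = (p + 2)(p + 0.3)(p^2 + 0.6*p + 3.7) = 0 → Poles: -0.3, -0.3 + 1.9j, -0.3 - 1.9j, -2
Set numerator = 0: 4*p + 5.6 = 0 → Zeros: -1.4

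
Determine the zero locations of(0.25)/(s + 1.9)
Numerator is a nonzero constant (0.25) → Zeros: none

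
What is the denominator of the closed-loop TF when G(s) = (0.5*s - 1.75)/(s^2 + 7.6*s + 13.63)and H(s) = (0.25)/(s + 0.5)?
Characteristic poly = G_den * H_den + G_num * H_num = (s^3 + 8.1*s^2 + 17.43*s + 6.815) + (0.125*s - 0.4375) = s^3 + 8.1*s^2 + 17.555*s + 6.3775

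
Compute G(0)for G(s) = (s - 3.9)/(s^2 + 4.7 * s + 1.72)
DC gain = G(0) = num(0)/den(0) = -3.9/1.72 = -2.267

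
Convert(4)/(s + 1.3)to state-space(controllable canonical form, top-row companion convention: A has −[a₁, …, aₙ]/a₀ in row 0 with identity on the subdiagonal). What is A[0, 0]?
Reachable canonical form for den = s + 1.3: top row of A = -[a₁,a₂,...,aₙ]/a₀, ones on the subdiagonal, zeros elsewhere.
A = [[-1.3]].
A[0,0] = -1.3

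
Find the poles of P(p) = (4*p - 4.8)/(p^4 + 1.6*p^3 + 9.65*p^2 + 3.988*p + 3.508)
Set denominator = 0: p^4 + 1.6*p^3 + 9.65*p^2 + 3.988*p + 3.508 = (p^2 + 0.4*p + 0.4)(p^2 + 1.2*p + 8.77) = 0 → Poles: -0.2 + 0.6j, -0.2 - 0.6j, -0.6 + 2.9j, -0.6 - 2.9j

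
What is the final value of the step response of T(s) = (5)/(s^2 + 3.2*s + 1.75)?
FVT: lim_{t→∞} y(t) = lim_{s→0} s*Y(s) where Y(s) = T(s)/s.
= lim_{s→0} T(s) = T(0) = num(0)/den(0) = 5/1.75 = 2.857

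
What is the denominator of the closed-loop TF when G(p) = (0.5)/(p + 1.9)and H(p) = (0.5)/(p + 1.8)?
Characteristic poly = G_den * H_den + G_num * H_num = (p^2 + 3.7*p + 3.42) + (0.25) = p^2 + 3.7*p + 3.67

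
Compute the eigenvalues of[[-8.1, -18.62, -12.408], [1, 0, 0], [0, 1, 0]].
Eigenvalues solve det(λI - A) = 0.
Characteristic polynomial: λ^3 + 8.1*λ^2 + 18.62*λ + 12.408 = 0.
Factor: (λ + 4.7)(λ + 1.2)(λ + 2.2) = 0.
Roots: -1.2, -2.2, -4.7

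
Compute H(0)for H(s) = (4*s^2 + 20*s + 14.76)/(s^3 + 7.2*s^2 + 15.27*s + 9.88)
DC gain = H(0) = num(0)/den(0) = 14.76/9.88 = 1.494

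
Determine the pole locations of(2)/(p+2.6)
Set denominator = 0: p + 2.6 = 0 → Poles: -2.6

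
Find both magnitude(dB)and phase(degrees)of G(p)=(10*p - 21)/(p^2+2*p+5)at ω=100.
Substitute p = j*100: G(j100) = 0.00410141 - 0.099968j.
|G| = 20*log₁₀(sqrt(Re²+Im²)) = -20.00 dB.
∠G = atan2(Im, Re) = -87.65°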